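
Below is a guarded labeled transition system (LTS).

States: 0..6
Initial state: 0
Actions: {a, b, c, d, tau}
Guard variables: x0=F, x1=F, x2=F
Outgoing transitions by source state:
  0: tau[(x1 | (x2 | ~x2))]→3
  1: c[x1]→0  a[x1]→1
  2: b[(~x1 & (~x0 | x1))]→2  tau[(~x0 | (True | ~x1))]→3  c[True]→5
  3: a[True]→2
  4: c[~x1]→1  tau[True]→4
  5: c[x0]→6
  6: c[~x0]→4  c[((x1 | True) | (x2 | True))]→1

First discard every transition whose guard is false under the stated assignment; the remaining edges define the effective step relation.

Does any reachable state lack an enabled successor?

R = {0,2,3,5}
  0: tau→3  [1 out]
  2: b→2  c→5  tau→3  [3 out]
  3: a→2  [1 out]
  5: ∅  [STUCK]
trace reaching 5: tau·a·c

Answer: DEADLOCK at state 5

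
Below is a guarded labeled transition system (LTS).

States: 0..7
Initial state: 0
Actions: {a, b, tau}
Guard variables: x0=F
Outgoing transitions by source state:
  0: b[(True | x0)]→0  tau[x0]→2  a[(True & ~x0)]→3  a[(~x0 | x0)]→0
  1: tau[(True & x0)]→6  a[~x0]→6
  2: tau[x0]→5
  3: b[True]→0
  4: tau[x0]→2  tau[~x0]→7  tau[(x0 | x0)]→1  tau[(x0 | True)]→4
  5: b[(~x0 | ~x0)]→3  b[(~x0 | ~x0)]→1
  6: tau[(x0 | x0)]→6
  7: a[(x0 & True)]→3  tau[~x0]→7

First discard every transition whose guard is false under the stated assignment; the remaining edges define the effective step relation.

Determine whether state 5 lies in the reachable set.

Guard filter leaves 10 enabled edge(s).
depth 0: {0}
depth 1: {3}  total {0,3}
Reachable = {0,3}

Answer: UNREACHABLE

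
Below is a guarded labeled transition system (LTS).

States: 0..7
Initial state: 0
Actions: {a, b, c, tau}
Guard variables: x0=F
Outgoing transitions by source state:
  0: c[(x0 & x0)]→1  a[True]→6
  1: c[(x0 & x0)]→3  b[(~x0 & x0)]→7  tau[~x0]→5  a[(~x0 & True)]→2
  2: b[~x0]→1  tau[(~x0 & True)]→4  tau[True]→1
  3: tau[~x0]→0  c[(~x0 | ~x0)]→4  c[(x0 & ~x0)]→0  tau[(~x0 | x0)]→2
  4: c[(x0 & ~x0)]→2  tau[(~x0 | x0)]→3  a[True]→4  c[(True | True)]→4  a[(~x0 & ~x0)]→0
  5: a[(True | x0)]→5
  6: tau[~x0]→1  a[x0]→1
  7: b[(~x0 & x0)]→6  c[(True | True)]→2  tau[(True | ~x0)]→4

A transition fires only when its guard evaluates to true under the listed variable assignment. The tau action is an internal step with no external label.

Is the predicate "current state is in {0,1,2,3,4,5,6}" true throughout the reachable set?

Answer: INVARIANT HOLDS

Analysis:
Safe = {0,1,2,3,4,5,6}
Reachable = {0,1,2,3,4,5,6}
  0: ✓
  1: ✓
  2: ✓
  3: ✓
  4: ✓
  5: ✓
  6: ✓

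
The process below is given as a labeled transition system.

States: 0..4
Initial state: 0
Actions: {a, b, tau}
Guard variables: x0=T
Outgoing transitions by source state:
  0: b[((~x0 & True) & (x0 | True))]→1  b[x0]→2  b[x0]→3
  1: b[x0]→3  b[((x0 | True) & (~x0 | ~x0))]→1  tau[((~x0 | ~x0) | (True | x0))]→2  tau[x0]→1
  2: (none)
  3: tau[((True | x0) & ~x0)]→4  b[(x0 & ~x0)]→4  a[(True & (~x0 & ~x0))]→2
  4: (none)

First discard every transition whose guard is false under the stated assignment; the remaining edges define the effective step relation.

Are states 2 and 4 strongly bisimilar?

Compute ~ classes (split until stable):
  P[0] = {{0,1,2,3,4}}
  P[1] = {{0},{1},{2,3,4}}
3 equivalence class(es) (converged in 2)
[2]={2,3,4}  [4]={2,3,4}

Answer: BISIMILAR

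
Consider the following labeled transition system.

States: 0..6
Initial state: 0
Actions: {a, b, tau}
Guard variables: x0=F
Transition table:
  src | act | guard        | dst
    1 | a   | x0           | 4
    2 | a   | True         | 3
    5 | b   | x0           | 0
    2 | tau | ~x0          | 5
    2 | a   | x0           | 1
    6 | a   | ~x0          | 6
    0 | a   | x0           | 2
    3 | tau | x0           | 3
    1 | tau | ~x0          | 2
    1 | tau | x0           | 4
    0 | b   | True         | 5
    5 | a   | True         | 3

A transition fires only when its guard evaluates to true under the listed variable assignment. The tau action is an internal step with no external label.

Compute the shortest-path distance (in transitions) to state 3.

Answer: 2

Working:
Breadth-first toward 3:
  Layer 0: {0}
  Layer 1: {5}
  Layer 2: {3}
first hit 3 at d=2 via b·a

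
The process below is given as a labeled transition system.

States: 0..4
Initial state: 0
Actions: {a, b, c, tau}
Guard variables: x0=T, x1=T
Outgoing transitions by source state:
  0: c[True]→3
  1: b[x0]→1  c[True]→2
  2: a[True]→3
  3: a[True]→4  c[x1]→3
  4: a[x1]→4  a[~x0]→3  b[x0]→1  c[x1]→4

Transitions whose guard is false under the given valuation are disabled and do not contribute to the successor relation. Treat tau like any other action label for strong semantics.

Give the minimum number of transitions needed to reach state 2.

Answer: 4

Analysis:
BFS to 2:
  L0 = {0}
  L1 = {3}
  L2 = {4}
  L3 = {1}
  L4 = {2}
2 enters at depth 4; path c·a·b·c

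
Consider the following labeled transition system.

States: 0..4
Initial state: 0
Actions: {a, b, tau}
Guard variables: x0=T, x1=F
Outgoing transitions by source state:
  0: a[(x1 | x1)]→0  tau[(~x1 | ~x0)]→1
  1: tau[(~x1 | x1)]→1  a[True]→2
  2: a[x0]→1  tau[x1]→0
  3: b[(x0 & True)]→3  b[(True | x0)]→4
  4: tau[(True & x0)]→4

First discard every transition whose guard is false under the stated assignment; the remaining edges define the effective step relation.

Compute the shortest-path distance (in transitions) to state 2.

Answer: 2

Analysis:
BFS to 2:
  Layer 0: {0}
  Layer 1: {1}
  Layer 2: {2}
first hit 2 at d=2 via tau·a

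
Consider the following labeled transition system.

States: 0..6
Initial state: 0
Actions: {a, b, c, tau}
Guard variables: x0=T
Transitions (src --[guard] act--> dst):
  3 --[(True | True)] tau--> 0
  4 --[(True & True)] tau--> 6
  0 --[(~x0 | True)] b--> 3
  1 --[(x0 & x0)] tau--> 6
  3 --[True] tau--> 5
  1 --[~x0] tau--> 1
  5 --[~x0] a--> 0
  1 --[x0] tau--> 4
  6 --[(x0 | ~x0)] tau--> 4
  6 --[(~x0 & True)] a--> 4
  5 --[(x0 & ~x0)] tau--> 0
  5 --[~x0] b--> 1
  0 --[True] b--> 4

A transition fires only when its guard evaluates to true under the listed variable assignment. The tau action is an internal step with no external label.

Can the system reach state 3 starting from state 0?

Guard filter leaves 8 enabled edge(s).
L0 = {0}
L1 = {3,4}  cumulative {0,3,4}
L2 = {5,6}  cumulative {0,3,4,5,6}
Reach set: {0,3,4,5,6}
witness 3: b

Answer: REACHABLE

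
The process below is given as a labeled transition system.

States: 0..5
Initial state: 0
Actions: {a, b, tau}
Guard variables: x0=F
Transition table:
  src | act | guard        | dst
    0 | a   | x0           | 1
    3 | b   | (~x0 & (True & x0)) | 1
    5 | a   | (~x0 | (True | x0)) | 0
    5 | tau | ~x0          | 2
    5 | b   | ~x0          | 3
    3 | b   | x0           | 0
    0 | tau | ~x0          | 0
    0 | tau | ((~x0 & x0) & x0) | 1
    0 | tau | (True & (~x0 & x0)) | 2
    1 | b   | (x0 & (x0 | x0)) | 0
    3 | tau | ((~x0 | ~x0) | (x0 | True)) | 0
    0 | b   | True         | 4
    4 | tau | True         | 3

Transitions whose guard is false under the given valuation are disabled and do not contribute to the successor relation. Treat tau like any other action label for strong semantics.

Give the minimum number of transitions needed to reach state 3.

BFS to 3:
  Layer 0: {0}
  Layer 1: {4}
  Layer 2: {3}
depth(3)=2, e.g. b·tau

Answer: 2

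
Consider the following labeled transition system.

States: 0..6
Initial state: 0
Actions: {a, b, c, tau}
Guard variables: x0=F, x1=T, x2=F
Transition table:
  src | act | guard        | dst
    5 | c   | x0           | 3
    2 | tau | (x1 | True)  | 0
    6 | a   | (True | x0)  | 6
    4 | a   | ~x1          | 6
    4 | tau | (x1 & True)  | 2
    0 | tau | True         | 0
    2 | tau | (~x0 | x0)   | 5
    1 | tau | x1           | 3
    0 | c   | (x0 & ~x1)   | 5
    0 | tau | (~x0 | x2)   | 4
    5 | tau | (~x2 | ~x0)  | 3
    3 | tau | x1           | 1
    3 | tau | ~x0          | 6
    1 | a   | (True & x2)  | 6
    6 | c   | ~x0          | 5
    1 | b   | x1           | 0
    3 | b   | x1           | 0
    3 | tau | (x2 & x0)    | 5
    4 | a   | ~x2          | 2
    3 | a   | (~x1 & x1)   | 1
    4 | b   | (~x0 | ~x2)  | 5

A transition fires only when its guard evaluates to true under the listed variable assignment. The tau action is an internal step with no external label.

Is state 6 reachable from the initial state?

Answer: REACHABLE

Trace:
After dropping false guards: 15 live edges.
depth 0: {0}
depth 1: {4}  now seen {0,4}
depth 2: {2,5}  now seen {0,2,4,5}
depth 3: {3}  now seen {0,2,3,4,5}
depth 4: {1,6}  now seen {0,1,2,3,4,5,6}
R = {0,1,2,3,4,5,6}
trace reaching 6: tau·b·tau·tau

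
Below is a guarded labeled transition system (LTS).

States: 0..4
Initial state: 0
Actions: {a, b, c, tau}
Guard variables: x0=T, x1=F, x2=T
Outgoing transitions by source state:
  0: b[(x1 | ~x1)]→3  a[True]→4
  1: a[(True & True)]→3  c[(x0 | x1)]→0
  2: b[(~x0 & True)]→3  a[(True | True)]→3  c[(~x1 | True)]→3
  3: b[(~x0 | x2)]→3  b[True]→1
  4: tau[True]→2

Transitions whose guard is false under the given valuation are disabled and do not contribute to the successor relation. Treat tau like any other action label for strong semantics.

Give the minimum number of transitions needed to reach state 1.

Answer: 2

Working:
BFS to 1:
  depth 0: {0}
  depth 1: {3,4}
  depth 2: {1,2}
1 enters at depth 2; path b·b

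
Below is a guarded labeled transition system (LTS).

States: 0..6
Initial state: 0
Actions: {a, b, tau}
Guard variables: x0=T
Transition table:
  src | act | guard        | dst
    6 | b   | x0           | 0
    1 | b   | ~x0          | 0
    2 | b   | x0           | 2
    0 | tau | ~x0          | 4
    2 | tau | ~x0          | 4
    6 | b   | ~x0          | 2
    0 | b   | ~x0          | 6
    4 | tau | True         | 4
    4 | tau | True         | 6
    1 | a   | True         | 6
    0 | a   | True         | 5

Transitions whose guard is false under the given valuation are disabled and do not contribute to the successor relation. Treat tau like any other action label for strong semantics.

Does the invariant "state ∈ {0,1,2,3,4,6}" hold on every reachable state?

Answer: INVARIANT VIOLATED at state 5

Working:
Allowed set {0,1,2,3,4,6}
R = {0,5}
  0: safe
  5: outside
witness against invariant: a → 5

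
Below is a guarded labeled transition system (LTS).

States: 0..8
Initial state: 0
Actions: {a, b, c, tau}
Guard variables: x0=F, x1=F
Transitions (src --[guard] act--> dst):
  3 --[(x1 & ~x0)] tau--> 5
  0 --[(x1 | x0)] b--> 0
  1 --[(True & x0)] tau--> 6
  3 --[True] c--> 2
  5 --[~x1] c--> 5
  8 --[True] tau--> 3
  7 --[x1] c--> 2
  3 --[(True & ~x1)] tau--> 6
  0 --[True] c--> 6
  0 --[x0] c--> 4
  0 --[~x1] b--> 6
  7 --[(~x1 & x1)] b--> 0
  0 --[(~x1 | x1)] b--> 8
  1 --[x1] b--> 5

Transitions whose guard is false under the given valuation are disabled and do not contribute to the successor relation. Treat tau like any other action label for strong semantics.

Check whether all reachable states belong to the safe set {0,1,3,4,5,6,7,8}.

Answer: INVARIANT VIOLATED at state 2

Working:
Inv-set: {0,1,3,4,5,6,7,8}
Reach set: {0,2,3,6,8}
  0: ok
  2: ✗ unsafe
  3: ok
  6: ok
  8: ok
witness against invariant: b·tau·c → 2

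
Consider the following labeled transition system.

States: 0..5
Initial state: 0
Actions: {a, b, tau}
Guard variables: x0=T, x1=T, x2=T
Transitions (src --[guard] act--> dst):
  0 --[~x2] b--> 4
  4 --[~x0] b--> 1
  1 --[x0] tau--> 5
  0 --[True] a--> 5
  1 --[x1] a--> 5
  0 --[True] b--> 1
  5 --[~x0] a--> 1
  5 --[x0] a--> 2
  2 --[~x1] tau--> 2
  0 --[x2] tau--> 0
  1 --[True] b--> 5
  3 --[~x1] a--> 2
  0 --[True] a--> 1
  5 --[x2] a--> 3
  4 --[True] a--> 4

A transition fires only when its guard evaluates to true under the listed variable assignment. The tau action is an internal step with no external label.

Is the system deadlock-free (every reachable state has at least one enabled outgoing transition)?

Answer: DEADLOCK at state 2

Trace:
Reach set: {0,1,2,3,5}
  0: a→1  a→5  b→1  tau→0  [4 out]
  1: a→5  b→5  tau→5  [3 out]
  2: ∅  [deadlock]
  3: ∅  [deadlock]
  5: a→2  a→3  [2 out]
trace reaching 2: a·a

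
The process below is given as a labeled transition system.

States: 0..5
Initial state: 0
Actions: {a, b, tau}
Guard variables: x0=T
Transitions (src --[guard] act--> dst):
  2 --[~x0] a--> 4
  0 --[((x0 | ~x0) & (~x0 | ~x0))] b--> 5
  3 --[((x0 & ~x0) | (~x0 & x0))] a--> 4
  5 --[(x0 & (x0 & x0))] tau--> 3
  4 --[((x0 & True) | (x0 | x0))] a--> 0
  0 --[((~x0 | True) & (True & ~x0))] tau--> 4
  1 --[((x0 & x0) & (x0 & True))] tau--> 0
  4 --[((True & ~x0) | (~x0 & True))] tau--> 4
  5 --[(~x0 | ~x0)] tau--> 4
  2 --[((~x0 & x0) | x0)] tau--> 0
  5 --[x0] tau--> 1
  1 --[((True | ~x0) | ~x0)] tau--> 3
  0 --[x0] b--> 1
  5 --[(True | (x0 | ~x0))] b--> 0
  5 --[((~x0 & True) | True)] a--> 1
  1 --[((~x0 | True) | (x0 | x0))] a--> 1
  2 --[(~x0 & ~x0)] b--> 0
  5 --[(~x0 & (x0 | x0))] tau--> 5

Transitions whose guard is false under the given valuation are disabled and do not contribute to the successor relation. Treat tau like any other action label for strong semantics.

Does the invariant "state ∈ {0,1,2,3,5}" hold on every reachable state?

Inv-set: {0,1,2,3,5}
R = {0,1,3}
  0: safe
  1: safe
  3: safe

Answer: INVARIANT HOLDS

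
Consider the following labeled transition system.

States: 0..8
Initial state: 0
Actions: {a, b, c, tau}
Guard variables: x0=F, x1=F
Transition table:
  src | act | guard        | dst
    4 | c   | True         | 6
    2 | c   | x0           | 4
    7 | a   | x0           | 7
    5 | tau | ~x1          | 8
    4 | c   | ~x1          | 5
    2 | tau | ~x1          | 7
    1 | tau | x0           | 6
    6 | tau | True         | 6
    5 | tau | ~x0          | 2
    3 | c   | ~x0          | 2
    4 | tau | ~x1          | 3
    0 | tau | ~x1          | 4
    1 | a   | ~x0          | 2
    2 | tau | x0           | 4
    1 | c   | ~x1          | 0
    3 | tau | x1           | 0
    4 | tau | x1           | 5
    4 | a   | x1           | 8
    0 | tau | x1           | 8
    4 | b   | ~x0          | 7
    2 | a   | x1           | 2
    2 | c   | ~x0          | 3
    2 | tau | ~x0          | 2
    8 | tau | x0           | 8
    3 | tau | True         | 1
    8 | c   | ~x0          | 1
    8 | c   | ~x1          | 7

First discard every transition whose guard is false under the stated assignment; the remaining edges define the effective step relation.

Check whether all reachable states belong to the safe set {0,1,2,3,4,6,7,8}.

Inv-set: {0,1,2,3,4,6,7,8}
Reach set: {0,1,2,3,4,5,6,7,8}
  0: ok
  1: ok
  2: ok
  3: ok
  4: ok
  5: VIOLATES
  6: ok
  7: ok
  8: ok
reach 5 via tau·c — violates

Answer: INVARIANT VIOLATED at state 5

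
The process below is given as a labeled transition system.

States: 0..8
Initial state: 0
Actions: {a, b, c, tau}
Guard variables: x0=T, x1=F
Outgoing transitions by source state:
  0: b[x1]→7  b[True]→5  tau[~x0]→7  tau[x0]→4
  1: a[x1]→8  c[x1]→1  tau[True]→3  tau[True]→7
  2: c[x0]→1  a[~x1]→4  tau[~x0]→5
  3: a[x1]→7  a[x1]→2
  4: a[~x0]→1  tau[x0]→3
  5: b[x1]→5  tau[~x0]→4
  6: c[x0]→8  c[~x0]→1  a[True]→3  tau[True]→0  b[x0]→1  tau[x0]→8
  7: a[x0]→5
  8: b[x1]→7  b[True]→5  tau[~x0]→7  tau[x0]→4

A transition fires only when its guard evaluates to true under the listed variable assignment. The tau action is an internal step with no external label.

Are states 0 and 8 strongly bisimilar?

Answer: BISIMILAR

Analysis:
Compute ~ classes (split until stable):
  π0 = {{0,1,2,3,4,5,6,7,8}}
  π1 = {{0,8},{1,4},{2},{3,5},{6},{7}}
  π2 = {{0,8},{1},{2},{3,5},{4},{6},{7}}
stable after 3 split(s): 7 block(s)
class of 0: {0,8}; class of 8: {0,8}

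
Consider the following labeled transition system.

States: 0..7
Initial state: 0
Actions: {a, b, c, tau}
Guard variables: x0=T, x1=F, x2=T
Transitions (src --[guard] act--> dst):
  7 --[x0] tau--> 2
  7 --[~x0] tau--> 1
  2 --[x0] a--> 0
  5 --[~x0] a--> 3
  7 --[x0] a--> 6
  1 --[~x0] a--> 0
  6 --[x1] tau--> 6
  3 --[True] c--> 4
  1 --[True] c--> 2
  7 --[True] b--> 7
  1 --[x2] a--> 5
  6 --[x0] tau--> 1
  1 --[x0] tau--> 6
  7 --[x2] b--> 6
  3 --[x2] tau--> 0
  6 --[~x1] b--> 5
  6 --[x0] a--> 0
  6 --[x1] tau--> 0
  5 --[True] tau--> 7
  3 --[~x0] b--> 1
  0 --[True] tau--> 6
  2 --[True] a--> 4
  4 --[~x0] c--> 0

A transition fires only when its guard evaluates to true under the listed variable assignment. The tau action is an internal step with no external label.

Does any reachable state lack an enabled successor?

Answer: DEADLOCK at state 4

Analysis:
R = {0,1,2,4,5,6,7}
  0: tau→6  [1 out]
  1: a→5  c→2  tau→6  [3 out]
  2: a→0  a→4  [2 out]
  4: ∅  [no exit]
  5: tau→7  [1 out]
  6: a→0  b→5  tau→1  [3 out]
  7: a→6  b→6  b→7  tau→2  [4 out]
witness 4: tau·tau·c·a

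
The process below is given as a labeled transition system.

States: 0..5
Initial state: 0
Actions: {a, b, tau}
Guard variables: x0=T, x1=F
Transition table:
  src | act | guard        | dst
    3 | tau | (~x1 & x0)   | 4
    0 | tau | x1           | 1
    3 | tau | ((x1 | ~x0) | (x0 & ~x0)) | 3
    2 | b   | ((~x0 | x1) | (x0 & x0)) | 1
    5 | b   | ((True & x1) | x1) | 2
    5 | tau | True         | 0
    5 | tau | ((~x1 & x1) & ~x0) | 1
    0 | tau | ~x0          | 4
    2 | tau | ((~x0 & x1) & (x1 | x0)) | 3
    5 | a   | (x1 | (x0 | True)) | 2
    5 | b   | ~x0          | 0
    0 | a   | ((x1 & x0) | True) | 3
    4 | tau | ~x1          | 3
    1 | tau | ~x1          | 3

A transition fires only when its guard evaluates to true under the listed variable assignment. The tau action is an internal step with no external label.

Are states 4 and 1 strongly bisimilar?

Answer: BISIMILAR

Analysis:
Compute ~ classes (split until stable):
  π0 = {{0,1,2,3,4,5}}
  π1 = {{0},{1,3,4},{2},{5}}
4 equivalence class(es) (converged in 2)
class of 4: {1,3,4}; class of 1: {1,3,4}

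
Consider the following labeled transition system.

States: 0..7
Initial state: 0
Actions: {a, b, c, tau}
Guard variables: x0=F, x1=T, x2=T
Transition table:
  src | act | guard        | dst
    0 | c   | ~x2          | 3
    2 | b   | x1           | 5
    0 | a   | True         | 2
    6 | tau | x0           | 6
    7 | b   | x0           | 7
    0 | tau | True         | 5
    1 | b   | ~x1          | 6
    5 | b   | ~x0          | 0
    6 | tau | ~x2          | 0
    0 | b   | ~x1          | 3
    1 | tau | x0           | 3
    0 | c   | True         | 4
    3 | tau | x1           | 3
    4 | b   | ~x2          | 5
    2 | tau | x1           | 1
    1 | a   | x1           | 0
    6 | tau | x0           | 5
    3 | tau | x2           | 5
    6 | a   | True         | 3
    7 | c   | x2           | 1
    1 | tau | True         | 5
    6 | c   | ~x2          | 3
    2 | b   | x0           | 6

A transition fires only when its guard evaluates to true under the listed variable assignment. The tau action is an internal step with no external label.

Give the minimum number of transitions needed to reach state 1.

Breadth-first toward 1:
  L0 = {0}
  L1 = {2,4,5}
  L2 = {1}
depth(1)=2, e.g. a·tau

Answer: 2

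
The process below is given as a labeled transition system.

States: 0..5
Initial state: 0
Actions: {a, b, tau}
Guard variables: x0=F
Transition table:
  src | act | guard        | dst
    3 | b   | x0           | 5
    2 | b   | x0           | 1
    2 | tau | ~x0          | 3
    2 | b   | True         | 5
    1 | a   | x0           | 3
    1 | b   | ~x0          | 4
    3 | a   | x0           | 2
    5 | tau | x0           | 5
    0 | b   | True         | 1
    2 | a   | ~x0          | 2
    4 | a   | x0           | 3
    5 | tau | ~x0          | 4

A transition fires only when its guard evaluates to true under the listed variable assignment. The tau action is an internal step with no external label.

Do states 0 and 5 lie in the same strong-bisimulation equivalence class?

Answer: NOT BISIMILAR

Analysis:
Refine partition for ~:
  π0 = {{0,1,2,3,4,5}}
  π1 = {{0,1},{2},{3,4},{5}}
  π2 = {{0},{1},{2},{3,4},{5}}
stable after 3 split(s): 5 block(s)
[0]={0}  [5]={5}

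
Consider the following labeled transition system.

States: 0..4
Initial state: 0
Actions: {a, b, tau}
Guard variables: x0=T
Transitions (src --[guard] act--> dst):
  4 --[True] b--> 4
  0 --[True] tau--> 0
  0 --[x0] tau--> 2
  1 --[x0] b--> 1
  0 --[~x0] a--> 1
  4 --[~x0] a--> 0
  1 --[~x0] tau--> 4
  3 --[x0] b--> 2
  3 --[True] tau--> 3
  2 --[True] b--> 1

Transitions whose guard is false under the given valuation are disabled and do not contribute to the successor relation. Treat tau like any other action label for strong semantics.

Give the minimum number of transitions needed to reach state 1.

Answer: 2

Analysis:
Breadth-first toward 1:
  Layer 0: {0}
  Layer 1: {2}
  Layer 2: {1}
first hit 1 at d=2 via tau·b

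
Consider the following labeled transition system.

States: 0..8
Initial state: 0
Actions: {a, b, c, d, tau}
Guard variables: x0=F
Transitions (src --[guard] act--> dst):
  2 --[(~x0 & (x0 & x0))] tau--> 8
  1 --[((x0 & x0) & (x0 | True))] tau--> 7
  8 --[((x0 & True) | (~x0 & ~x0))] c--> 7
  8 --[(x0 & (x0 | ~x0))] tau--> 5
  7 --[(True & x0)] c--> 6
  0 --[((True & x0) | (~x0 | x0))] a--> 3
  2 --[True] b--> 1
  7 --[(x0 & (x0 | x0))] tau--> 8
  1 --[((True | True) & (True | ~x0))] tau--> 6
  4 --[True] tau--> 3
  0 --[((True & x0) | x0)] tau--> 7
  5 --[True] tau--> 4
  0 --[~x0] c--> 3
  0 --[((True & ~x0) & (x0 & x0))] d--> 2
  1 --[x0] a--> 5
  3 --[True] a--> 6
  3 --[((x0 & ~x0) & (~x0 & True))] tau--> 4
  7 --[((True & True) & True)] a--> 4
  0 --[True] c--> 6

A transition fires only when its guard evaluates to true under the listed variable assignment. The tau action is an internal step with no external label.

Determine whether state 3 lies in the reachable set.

Answer: REACHABLE

Working:
10 transition(s) survive guard evaluation.
depth 0: {0}
depth 1: {3,6}  cumulative {0,3,6}
R = {0,3,6}
witness 3: a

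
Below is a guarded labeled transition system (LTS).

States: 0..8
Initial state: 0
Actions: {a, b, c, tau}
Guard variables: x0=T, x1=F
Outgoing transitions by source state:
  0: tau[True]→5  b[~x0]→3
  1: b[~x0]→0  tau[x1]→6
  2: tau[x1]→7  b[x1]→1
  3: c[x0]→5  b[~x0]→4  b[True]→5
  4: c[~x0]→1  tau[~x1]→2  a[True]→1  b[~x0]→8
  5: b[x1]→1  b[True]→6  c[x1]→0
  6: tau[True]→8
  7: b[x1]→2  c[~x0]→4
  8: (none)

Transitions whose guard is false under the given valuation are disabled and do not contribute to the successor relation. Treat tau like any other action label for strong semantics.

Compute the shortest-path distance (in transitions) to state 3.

Answer: UNREACHABLE

Trace:
Breadth-first toward 3:
  depth 0: {0}
  depth 1: {5}
  depth 2: {6}
  depth 3: {8}
3 never appears.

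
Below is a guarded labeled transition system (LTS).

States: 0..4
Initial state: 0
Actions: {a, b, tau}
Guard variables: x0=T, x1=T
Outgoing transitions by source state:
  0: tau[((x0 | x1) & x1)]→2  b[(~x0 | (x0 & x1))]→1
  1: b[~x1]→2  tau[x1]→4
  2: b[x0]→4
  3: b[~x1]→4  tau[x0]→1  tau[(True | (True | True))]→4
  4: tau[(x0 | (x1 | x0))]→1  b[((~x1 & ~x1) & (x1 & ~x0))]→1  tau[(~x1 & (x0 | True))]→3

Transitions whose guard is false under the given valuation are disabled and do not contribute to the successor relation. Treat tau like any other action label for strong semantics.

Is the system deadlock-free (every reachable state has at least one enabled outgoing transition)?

Answer: DEADLOCK-FREE

Trace:
Reachable = {0,1,2,4}
  0: b→1  tau→2  [deg 2]
  1: tau→4  [deg 1]
  2: b→4  [deg 1]
  4: tau→1  [deg 1]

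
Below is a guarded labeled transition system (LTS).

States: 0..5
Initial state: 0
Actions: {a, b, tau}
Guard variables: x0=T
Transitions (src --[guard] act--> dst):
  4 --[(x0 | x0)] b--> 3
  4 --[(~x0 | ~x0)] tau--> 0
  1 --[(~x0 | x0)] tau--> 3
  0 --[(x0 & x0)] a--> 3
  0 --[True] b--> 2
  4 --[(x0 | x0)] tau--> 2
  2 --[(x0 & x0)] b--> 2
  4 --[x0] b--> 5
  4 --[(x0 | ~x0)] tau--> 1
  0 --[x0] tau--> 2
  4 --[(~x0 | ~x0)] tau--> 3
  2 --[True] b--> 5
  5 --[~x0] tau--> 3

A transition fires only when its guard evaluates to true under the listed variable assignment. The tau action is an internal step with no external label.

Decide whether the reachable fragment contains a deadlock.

Answer: DEADLOCK at state 3

Working:
Reachable = {0,2,3,5}
  0: a→3  b→2  tau→2  [3 out]
  2: b→2  b→5  [2 out]
  3: ∅  [STUCK]
  5: ∅  [STUCK]
witness 3: a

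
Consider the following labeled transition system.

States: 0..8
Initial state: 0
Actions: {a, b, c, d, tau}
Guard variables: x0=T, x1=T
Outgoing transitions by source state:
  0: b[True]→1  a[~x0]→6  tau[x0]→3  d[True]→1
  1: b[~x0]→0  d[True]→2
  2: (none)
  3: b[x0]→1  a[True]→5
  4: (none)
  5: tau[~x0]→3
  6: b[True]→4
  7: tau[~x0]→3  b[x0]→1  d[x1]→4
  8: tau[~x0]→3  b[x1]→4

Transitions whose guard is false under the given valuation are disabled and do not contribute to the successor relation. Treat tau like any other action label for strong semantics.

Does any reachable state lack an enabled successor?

Reach set: {0,1,2,3,5}
  0: b→1  d→1  tau→3  [deg 3]
  1: d→2  [deg 1]
  2: ∅  [STUCK]
  3: a→5  b→1  [deg 2]
  5: ∅  [STUCK]
Path to 2: b·d

Answer: DEADLOCK at state 2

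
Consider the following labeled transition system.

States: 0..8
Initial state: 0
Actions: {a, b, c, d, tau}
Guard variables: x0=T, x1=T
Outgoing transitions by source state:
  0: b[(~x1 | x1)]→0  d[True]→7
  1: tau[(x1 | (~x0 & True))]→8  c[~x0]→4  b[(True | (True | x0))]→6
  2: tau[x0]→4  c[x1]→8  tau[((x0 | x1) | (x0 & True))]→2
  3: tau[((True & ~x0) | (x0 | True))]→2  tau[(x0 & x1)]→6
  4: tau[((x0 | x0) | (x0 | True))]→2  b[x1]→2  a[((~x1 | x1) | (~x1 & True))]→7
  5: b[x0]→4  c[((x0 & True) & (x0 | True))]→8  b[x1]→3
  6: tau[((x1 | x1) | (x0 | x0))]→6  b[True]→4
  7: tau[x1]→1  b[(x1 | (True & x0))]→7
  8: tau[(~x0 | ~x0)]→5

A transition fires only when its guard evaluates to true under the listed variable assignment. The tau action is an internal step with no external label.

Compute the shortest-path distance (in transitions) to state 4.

Breadth-first toward 4:
  Layer 0: {0}
  Layer 1: {7}
  Layer 2: {1}
  Layer 3: {6,8}
  Layer 4: {4}
4 enters at depth 4; path d·tau·b·b

Answer: 4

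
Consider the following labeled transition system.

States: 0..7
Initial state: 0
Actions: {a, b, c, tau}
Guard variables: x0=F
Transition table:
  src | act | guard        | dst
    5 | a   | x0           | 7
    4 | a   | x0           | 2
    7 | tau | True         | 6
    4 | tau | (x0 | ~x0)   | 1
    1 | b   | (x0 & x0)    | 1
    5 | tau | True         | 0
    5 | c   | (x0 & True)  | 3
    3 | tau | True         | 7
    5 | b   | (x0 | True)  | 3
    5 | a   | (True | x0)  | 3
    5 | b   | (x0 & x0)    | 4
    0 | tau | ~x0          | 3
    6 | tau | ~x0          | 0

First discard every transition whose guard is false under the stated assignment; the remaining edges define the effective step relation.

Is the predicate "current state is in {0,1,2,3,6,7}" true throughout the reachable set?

Safe = {0,1,2,3,6,7}
R = {0,3,6,7}
  0: safe
  3: safe
  6: safe
  7: safe

Answer: INVARIANT HOLDS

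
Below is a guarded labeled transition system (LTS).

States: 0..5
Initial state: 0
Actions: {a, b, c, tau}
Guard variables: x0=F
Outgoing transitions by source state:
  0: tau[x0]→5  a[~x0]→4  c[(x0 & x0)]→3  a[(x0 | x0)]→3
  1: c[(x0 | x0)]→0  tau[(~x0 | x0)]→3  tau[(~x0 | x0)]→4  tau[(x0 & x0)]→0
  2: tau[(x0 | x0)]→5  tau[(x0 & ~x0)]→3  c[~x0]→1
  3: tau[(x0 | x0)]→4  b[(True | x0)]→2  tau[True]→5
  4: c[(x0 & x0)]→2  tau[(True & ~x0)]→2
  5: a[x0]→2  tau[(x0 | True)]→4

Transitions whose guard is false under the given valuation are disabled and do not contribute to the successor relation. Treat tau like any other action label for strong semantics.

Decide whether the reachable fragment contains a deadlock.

Answer: DEADLOCK-FREE

Analysis:
R = {0,1,2,3,4,5}
  0: a→4  [1 exit(s)]
  1: tau→3  tau→4  [2 exit(s)]
  2: c→1  [1 exit(s)]
  3: b→2  tau→5  [2 exit(s)]
  4: tau→2  [1 exit(s)]
  5: tau→4  [1 exit(s)]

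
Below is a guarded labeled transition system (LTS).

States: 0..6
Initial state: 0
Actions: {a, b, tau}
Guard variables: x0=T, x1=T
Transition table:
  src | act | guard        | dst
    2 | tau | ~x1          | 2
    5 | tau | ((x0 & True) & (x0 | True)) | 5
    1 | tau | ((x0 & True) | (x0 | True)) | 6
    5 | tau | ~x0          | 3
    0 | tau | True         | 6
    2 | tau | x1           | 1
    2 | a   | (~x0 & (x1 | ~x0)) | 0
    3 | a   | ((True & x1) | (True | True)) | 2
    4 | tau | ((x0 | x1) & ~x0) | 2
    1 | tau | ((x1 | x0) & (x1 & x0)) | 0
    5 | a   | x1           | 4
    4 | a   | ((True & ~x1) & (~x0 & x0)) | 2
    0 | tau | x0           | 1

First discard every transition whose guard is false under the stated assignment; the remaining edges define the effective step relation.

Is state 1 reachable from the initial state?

8 transition(s) survive guard evaluation.
Layer 0: {0}
Layer 1: {1,6}  cumulative {0,1,6}
Reachable = {0,1,6}
Path to 1: tau

Answer: REACHABLE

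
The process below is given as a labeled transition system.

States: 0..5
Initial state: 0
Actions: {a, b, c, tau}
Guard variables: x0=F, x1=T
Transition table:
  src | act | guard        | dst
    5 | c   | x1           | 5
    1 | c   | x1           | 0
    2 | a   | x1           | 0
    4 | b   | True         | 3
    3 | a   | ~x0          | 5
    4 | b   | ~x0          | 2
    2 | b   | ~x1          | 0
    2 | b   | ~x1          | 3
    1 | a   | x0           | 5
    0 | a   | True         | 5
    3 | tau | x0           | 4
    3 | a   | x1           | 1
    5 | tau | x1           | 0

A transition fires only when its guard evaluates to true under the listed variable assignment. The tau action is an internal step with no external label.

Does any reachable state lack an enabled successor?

Reach set: {0,5}
  0: a→5  [1 exit(s)]
  5: c→5  tau→0  [2 exit(s)]

Answer: DEADLOCK-FREE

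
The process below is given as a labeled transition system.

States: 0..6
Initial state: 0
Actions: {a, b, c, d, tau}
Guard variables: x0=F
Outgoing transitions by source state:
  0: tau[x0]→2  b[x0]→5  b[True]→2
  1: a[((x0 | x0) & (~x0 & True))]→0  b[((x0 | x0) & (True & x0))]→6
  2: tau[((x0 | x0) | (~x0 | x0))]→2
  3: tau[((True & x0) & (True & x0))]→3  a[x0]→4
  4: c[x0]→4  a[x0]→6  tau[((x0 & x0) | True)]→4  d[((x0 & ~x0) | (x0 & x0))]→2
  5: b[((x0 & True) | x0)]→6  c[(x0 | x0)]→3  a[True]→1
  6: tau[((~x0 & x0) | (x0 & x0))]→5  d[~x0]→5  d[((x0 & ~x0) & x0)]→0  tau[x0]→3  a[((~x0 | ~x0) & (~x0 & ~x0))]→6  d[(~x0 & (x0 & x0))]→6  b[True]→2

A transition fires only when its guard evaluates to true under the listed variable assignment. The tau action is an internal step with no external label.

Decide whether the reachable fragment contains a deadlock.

Answer: DEADLOCK-FREE

Working:
Reachable = {0,2}
  0: b→2  [1 exit(s)]
  2: tau→2  [1 exit(s)]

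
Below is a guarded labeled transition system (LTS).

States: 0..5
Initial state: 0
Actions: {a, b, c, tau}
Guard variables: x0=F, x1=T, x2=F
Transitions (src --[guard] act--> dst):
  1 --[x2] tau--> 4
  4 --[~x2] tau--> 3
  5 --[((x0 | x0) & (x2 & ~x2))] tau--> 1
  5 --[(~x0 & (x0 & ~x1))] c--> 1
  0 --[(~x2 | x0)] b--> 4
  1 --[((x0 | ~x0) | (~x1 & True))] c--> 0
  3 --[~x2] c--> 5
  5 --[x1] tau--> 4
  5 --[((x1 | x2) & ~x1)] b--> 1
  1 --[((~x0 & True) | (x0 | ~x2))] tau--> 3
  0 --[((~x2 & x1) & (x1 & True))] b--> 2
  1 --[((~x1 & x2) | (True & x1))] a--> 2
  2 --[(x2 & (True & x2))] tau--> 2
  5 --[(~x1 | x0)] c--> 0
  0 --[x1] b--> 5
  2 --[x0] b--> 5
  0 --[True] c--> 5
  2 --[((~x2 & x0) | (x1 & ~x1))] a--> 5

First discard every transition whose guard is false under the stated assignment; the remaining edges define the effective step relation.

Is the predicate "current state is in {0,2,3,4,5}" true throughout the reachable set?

Answer: INVARIANT HOLDS

Working:
Safe = {0,2,3,4,5}
Reachable = {0,2,3,4,5}
  0: ok
  2: ok
  3: ok
  4: ok
  5: ok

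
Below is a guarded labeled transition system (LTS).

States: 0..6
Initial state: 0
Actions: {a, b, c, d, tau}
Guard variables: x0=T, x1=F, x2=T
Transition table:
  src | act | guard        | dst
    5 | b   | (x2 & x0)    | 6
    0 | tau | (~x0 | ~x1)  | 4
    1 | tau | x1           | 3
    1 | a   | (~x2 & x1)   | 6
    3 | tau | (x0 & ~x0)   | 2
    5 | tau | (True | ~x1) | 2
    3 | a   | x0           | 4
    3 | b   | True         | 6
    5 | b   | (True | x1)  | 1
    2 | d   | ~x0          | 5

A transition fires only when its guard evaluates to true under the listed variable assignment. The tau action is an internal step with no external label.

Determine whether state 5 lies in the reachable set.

Guard filter leaves 6 enabled edge(s).
L0 = {0}
L1 = {4}  cumulative {0,4}
Reachable = {0,4}

Answer: UNREACHABLE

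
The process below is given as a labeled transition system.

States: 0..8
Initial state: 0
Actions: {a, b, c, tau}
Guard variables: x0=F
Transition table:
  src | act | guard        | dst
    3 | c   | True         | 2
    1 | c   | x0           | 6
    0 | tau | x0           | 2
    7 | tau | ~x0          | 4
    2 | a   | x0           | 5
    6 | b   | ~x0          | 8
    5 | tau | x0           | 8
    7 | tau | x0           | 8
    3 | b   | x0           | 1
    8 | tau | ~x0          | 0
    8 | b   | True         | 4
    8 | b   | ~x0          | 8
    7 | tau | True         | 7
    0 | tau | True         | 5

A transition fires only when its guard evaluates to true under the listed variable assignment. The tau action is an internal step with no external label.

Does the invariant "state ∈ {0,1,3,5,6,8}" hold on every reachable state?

Safe = {0,1,3,5,6,8}
Reach set: {0,5}
  0: ✓
  5: ✓

Answer: INVARIANT HOLDS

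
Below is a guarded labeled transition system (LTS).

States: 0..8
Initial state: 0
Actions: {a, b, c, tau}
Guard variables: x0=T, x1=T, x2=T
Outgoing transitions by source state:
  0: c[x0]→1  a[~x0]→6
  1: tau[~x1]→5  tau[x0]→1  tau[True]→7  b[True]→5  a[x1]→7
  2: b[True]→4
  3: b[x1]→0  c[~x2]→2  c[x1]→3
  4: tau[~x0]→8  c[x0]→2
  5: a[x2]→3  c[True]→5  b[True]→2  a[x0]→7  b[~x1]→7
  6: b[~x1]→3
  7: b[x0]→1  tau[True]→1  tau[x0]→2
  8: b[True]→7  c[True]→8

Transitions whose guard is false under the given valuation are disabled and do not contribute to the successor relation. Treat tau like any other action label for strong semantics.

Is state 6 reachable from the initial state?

Answer: UNREACHABLE

Working:
18 transition(s) survive guard evaluation.
L0 = {0}
L1 = {1}  cumulative {0,1}
L2 = {5,7}  cumulative {0,1,5,7}
L3 = {2,3}  cumulative {0,1,2,3,5,7}
L4 = {4}  cumulative {0,1,2,3,4,5,7}
Reach set: {0,1,2,3,4,5,7}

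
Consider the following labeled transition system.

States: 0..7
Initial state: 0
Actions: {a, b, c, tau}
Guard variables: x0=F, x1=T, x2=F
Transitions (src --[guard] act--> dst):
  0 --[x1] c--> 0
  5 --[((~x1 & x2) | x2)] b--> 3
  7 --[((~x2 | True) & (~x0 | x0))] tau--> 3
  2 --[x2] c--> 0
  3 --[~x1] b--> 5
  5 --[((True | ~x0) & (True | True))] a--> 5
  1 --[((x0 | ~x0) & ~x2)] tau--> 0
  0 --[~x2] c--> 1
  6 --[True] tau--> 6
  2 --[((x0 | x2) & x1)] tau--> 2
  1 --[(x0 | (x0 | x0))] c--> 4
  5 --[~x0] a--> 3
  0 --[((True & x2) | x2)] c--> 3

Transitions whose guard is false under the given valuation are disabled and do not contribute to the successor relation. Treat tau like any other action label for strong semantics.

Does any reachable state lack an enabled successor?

Reach set: {0,1}
  0: c→0  c→1  [deg 2]
  1: tau→0  [deg 1]

Answer: DEADLOCK-FREE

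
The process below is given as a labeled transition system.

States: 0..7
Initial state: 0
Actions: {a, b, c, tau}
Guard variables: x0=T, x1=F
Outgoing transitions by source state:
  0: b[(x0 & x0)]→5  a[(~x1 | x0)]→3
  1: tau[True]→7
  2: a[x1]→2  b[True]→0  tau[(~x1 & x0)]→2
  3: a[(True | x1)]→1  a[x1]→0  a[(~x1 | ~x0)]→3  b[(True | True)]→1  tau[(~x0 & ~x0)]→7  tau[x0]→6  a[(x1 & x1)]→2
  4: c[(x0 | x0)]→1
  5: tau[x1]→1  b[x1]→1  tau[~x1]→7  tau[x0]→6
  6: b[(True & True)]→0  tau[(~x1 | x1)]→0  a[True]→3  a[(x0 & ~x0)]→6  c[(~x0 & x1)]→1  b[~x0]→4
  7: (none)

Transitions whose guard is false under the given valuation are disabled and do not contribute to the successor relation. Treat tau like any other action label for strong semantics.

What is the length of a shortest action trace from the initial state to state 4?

BFS to 4:
  depth 0: {0}
  depth 1: {3,5}
  depth 2: {1,6,7}
4 never appears.

Answer: UNREACHABLE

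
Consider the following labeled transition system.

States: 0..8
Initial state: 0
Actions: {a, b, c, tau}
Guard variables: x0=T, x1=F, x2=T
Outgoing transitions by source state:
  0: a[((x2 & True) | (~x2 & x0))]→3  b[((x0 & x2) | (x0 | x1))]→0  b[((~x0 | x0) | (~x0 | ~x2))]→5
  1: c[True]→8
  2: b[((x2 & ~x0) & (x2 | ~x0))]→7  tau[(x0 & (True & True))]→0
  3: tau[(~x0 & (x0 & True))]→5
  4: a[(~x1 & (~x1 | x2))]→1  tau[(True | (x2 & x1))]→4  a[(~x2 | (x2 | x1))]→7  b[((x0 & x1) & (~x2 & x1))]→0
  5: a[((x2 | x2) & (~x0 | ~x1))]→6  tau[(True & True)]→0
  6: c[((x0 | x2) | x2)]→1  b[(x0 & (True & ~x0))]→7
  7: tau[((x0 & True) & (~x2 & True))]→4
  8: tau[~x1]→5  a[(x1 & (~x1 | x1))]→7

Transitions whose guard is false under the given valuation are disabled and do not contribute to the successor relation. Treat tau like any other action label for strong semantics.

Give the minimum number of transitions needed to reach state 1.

Answer: 3

Trace:
Breadth-first toward 1:
  depth 0: {0}
  depth 1: {3,5}
  depth 2: {6}
  depth 3: {1}
first hit 1 at d=3 via b·a·c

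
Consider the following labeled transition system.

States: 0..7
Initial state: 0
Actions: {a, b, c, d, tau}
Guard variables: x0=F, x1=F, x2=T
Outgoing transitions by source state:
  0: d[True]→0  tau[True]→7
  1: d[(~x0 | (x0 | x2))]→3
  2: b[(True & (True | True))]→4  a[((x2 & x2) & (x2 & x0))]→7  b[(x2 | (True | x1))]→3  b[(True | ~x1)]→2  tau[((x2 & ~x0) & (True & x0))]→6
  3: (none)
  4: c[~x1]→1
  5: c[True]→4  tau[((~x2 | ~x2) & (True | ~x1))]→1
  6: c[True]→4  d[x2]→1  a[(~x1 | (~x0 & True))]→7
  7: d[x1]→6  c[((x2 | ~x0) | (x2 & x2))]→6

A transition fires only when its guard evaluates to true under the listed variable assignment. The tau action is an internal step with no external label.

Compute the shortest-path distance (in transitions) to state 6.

BFS to 6:
  Layer 0: {0}
  Layer 1: {7}
  Layer 2: {6}
6 enters at depth 2; path tau·c

Answer: 2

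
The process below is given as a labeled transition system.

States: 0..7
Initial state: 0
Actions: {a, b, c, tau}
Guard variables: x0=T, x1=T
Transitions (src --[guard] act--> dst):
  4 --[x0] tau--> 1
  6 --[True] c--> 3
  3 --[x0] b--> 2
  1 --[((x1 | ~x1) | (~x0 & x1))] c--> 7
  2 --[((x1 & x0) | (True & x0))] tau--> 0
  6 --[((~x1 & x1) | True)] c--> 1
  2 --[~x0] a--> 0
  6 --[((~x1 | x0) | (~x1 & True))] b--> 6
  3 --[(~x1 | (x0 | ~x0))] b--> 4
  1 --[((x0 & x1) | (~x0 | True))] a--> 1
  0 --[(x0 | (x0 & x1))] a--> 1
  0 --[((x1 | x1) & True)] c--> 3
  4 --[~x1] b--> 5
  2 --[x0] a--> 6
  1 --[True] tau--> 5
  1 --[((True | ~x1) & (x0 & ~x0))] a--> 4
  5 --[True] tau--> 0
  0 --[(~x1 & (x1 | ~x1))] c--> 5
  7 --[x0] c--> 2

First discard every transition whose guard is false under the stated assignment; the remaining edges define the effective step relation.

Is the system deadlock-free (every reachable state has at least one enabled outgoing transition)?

Answer: DEADLOCK-FREE

Analysis:
R = {0,1,2,3,4,5,6,7}
  0: a→1  c→3  [2 exit(s)]
  1: a→1  c→7  tau→5  [3 exit(s)]
  2: a→6  tau→0  [2 exit(s)]
  3: b→2  b→4  [2 exit(s)]
  4: tau→1  [1 exit(s)]
  5: tau→0  [1 exit(s)]
  6: b→6  c→1  c→3  [3 exit(s)]
  7: c→2  [1 exit(s)]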